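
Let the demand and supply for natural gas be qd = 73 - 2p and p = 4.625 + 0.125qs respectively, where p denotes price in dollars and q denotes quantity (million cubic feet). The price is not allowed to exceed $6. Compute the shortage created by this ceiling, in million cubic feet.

50

Rearranging supply gives qs = 8p - 37. Setting quantity demanded equal to quantity supplied, 73 - 2p = 8p - 37, gives p* = 11 and q* = 51.
The ceiling of 6 is below the equilibrium price 11, so it binds.
At p = 6: qd = 73 - 2·6 = 61 and qs = 8·6 - 37 = 11.
Shortage = qd - qs = 61 - 11 = 50.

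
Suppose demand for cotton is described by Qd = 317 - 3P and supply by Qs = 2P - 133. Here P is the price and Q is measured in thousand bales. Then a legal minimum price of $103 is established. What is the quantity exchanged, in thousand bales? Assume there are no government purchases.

8

Setting quantity demanded equal to quantity supplied, 317 - 3P = 2P - 133, gives P* = 90 and Q* = 47.
Because the floor (103) lies above the market-clearing price, it is binding.
At P = 103: Qd = 317 - 3·103 = 8 and Qs = 2·103 - 133 = 73.
The quantity actually transacted is the short side, demand: 8.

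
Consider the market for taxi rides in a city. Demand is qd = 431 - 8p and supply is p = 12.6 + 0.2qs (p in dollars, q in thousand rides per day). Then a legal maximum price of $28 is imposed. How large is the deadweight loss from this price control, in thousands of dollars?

406.25

Rearranging supply gives qs = 5p - 63. In a free market, 431 - 8p = 5p - 63 gives the equilibrium p* = 38, q* = 127.
Since 28 < 38, the ceiling is binding.
At p = 28: qd = 431 - 8·28 = 207 and qs = 5·28 - 63 = 77.
Quantity traded falls to 77. At q = 77 the demand price is (431 - 77)/8 = 44.25 and the supply price is (63 + 77)/5 = 28.
Deadweight loss = ½ · (44.25 - 28) · (127 - 77) = ½ · 16.25 · 50 = 406.25.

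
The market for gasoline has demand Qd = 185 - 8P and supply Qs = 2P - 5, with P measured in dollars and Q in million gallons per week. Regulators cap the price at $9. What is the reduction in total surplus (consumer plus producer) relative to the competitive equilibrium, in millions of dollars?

In a free market, 185 - 8P = 2P - 5 gives the equilibrium P* = 19, Q* = 33.
Because the ceiling (9) lies below the market-clearing price, it is binding.
At P = 9: Qd = 185 - 8·9 = 113 and Qs = 2·9 - 5 = 13.
Quantity traded falls to 13. At Q = 13 the demand price is (185 - 13)/8 = 21.5 and the supply price is (5 + 13)/2 = 9.
Deadweight loss = ½ · (21.5 - 9) · (33 - 13) = ½ · 12.5 · 20 = 125.

125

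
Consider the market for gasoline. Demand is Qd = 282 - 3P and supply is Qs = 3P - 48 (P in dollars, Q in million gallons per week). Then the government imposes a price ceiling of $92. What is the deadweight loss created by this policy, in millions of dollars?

Without the control the market clears where 282 - 3P = 3P - 48, i.e. P* = 55 and Q* = 117.
Since 92 is above P* = 55, the ceiling does not bind and the free-market outcome prevails.
Since the control does not bind, no trades are prevented and deadweight loss is zero.

0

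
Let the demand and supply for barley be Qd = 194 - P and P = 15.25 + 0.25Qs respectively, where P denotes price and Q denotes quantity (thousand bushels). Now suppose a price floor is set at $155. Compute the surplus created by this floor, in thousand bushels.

Rearranging supply gives Qs = 4P - 61. Equilibrium: 194 - P = 4P - 61, so 255 = 5P and P* = 51, Q* = 143.
The floor of 155 is above the equilibrium price 51, so it binds.
At P = 155: Qd = 194 - 155 = 39 and Qs = 4·155 - 61 = 559.
Surplus = Qs - Qd = 559 - 39 = 520.

520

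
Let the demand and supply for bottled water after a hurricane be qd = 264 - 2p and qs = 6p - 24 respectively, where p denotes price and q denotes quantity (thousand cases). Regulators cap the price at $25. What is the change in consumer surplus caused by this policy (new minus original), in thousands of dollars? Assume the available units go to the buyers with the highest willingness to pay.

Setting quantity demanded equal to quantity supplied, 264 - 2p = 6p - 24, gives p* = 36 and q* = 192.
Since 25 < 36, the ceiling is binding.
At p = 25: qd = 264 - 2·25 = 214 and qs = 6·25 - 24 = 126.
Consumer surplus without the control is ½ · (132 - 36) · 192 = 9216.
With the ceiling, 126 units are sold at 25 (assume they go to the highest-value buyers). The demand price at q = 126 is 69, so CS = ½ · [(132 - 25) + (69 - 25)] · 126 = 9513.
Change in consumer surplus = 9513 - 9216 = 297.

297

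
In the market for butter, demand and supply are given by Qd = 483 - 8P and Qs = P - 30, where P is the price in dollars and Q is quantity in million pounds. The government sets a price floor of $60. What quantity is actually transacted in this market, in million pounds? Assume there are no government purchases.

Without the control the market clears where 483 - 8P = P - 30, i.e. P* = 57 and Q* = 27.
Since 60 > 57, the floor is binding.
At P = 60: Qd = 483 - 8·60 = 3 and Qs = 60 - 30 = 30.
The quantity actually transacted is the short side, demand: 3.

3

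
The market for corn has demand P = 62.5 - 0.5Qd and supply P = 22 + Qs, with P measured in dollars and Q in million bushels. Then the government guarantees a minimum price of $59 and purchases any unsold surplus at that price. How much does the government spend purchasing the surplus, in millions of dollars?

1770

Rearranging demand gives Qd = 125 - 2P; rearranging supply gives Qs = P - 22. Setting quantity demanded equal to quantity supplied, 125 - 2P = P - 22, gives P* = 49 and Q* = 27.
Because the floor (59) lies above the market-clearing price, it is binding.
At P = 59: Qd = 125 - 2·59 = 7 and Qs = 59 - 22 = 37.
Surplus = Qs - Qd = 30.
Government expenditure = surplus × support price = 30 × 59 = 1770.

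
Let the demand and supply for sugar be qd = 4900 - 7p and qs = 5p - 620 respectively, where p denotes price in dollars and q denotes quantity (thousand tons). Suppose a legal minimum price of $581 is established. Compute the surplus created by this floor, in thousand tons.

1452

Without the control the market clears where 4900 - 7p = 5p - 620, i.e. p* = 460 and q* = 1680.
The floor of 581 is above the equilibrium price 460, so it binds.
At p = 581: qd = 4900 - 7·581 = 833 and qs = 5·581 - 620 = 2285.
Surplus = qs - qd = 2285 - 833 = 1452.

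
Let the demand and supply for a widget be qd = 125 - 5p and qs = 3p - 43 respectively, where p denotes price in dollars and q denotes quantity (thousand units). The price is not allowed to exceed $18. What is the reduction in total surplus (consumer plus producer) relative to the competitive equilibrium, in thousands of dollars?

Equilibrium: 125 - 5p = 3p - 43, so 168 = 8p and p* = 21, q* = 20.
Because the ceiling (18) lies below the market-clearing price, it is binding.
At p = 18: qd = 125 - 5·18 = 35 and qs = 3·18 - 43 = 11.
Quantity traded falls to 11. At q = 11 the demand price is (125 - 11)/5 = 22.8 and the supply price is (43 + 11)/3 = 18.
Deadweight loss = ½ · (22.8 - 18) · (20 - 11) = ½ · 4.8 · 9 = 21.6.

21.6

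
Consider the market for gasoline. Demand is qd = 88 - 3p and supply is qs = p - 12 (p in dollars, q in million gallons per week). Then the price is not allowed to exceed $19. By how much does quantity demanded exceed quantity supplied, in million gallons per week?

Without the control the market clears where 88 - 3p = p - 12, i.e. p* = 25 and q* = 13.
The ceiling of 19 is below the equilibrium price 25, so it binds.
At p = 19: qd = 88 - 3·19 = 31 and qs = 19 - 12 = 7.
Shortage = qd - qs = 31 - 7 = 24.

24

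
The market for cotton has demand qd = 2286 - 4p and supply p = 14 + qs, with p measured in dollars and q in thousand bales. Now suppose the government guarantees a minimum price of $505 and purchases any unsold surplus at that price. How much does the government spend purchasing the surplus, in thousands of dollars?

113625

Rearranging supply gives qs = p - 14. Equilibrium: 2286 - 4p = p - 14, so 2300 = 5p and p* = 460, q* = 446.
The floor of 505 is above the equilibrium price 460, so it binds.
At p = 505: qd = 2286 - 4·505 = 266 and qs = 505 - 14 = 491.
Surplus = qs - qd = 225.
Government expenditure = surplus × support price = 225 × 505 = 113625.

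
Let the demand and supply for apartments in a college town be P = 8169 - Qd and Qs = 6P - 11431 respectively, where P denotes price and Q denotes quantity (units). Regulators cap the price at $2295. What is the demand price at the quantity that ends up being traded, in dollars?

5830

Rearranging demand gives Qd = 8169 - P. Without the control the market clears where 8169 - P = 6P - 11431, i.e. P* = 2800 and Q* = 5369.
Since 2295 < 2800, the ceiling is binding.
At P = 2295: Qd = 8169 - 2295 = 5874 and Qs = 6·2295 - 11431 = 2339.
Only 2339 units reach the market. On the demand curve, the marginal buyer's willingness to pay at Q = 2339 is (8169 - 2339) = 5830.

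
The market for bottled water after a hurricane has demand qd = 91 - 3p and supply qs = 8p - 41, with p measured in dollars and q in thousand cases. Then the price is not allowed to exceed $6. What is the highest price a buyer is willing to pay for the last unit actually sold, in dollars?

28

Equilibrium: 91 - 3p = 8p - 41, so 132 = 11p and p* = 12, q* = 55.
Because the ceiling (6) lies below the market-clearing price, it is binding.
At p = 6: qd = 91 - 3·6 = 73 and qs = 8·6 - 41 = 7.
Only 7 units reach the market. On the demand curve, the marginal buyer's willingness to pay at q = 7 is (91 - 7)/3 = 28.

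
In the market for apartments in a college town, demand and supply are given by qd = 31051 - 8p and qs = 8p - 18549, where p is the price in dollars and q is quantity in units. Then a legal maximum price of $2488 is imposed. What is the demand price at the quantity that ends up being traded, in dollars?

3712

In a free market, 31051 - 8p = 8p - 18549 gives the equilibrium p* = 3100, q* = 6251.
Because the ceiling (2488) lies below the market-clearing price, it is binding.
At p = 2488: qd = 31051 - 8·2488 = 11147 and qs = 8·2488 - 18549 = 1355.
Only 1355 units reach the market. On the demand curve, the marginal buyer's willingness to pay at q = 1355 is (31051 - 1355)/8 = 3712.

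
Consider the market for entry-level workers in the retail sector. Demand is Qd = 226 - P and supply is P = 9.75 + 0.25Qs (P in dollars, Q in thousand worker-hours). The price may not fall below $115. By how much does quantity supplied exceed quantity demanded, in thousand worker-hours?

Rearranging supply gives Qs = 4P - 39. Equilibrium: 226 - P = 4P - 39, so 265 = 5P and P* = 53, Q* = 173.
Since 115 > 53, the floor is binding.
At P = 115: Qd = 226 - 115 = 111 and Qs = 4·115 - 39 = 421.
Surplus = Qs - Qd = 421 - 111 = 310.

310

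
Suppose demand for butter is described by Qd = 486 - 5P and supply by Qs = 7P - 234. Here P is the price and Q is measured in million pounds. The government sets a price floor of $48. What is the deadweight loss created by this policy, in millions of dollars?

In a free market, 486 - 5P = 7P - 234 gives the equilibrium P* = 60, Q* = 186.
The floor of 48 is below the equilibrium price 60, so it is not binding; the market clears at P* = 60, Q* = 186.
Since the control does not bind, no trades are prevented and deadweight loss is zero.

0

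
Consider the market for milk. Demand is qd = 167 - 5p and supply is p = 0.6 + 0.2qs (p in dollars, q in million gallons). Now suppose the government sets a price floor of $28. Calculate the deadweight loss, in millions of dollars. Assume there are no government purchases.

Rearranging supply gives qs = 5p - 3. Setting quantity demanded equal to quantity supplied, 167 - 5p = 5p - 3, gives p* = 17 and q* = 82.
The floor of 28 is above the equilibrium price 17, so it binds.
At p = 28: qd = 167 - 5·28 = 27 and qs = 5·28 - 3 = 137.
Quantity traded falls to 27. At q = 27 the demand price is (167 - 27)/5 = 28 and the supply price is (3 + 27)/5 = 6.
Deadweight loss = ½ · (28 - 6) · (82 - 27) = ½ · 22 · 55 = 605.

605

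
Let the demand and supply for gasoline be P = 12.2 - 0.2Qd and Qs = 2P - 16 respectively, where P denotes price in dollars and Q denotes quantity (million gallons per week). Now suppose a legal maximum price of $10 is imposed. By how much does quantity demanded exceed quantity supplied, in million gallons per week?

7

Rearranging demand gives Qd = 61 - 5P. In a free market, 61 - 5P = 2P - 16 gives the equilibrium P* = 11, Q* = 6.
The ceiling of 10 is below the equilibrium price 11, so it binds.
At P = 10: Qd = 61 - 5·10 = 11 and Qs = 2·10 - 16 = 4.
Shortage = Qd - Qs = 11 - 4 = 7.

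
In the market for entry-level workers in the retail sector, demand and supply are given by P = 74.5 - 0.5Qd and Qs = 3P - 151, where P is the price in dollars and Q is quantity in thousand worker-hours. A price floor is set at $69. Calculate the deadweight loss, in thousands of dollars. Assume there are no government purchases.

Rearranging demand gives Qd = 149 - 2P. Without the control the market clears where 149 - 2P = 3P - 151, i.e. P* = 60 and Q* = 29.
Since 69 > 60, the floor is binding.
At P = 69: Qd = 149 - 2·69 = 11 and Qs = 3·69 - 151 = 56.
Quantity traded falls to 11. At Q = 11 the demand price is (149 - 11)/2 = 69 and the supply price is (151 + 11)/3 = 54.
Deadweight loss = ½ · (69 - 54) · (29 - 11) = ½ · 15 · 18 = 135.

135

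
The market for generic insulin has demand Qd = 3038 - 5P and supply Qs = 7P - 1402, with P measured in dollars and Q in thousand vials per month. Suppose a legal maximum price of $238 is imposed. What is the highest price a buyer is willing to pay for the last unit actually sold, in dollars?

554.8

Equilibrium: 3038 - 5P = 7P - 1402, so 4440 = 12P and P* = 370, Q* = 1188.
Since 238 < 370, the ceiling is binding.
At P = 238: Qd = 3038 - 5·238 = 1848 and Qs = 7·238 - 1402 = 264.
Only 264 units reach the market. On the demand curve, the marginal buyer's willingness to pay at Q = 264 is (3038 - 264)/5 = 554.8.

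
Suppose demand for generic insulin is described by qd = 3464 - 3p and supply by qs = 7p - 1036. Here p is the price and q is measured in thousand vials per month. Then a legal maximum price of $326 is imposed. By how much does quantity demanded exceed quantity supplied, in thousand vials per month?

1240

Equilibrium: 3464 - 3p = 7p - 1036, so 4500 = 10p and p* = 450, q* = 2114.
Because the ceiling (326) lies below the market-clearing price, it is binding.
At p = 326: qd = 3464 - 3·326 = 2486 and qs = 7·326 - 1036 = 1246.
Shortage = qd - qs = 2486 - 1246 = 1240.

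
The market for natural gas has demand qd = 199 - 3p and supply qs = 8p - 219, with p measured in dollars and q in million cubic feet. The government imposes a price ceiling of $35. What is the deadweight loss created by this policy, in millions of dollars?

Without the control the market clears where 199 - 3p = 8p - 219, i.e. p* = 38 and q* = 85.
Because the ceiling (35) lies below the market-clearing price, it is binding.
At p = 35: qd = 199 - 3·35 = 94 and qs = 8·35 - 219 = 61.
Quantity traded falls to 61. At q = 61 the demand price is (199 - 61)/3 = 46 and the supply price is (219 + 61)/8 = 35.
Deadweight loss = ½ · (46 - 35) · (85 - 61) = ½ · 11 · 24 = 132.

132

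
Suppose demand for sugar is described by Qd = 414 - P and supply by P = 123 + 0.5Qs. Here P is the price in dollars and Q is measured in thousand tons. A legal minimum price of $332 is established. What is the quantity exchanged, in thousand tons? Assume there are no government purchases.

82

Rearranging supply gives Qs = 2P - 246. Equilibrium: 414 - P = 2P - 246, so 660 = 3P and P* = 220, Q* = 194.
Because the floor (332) lies above the market-clearing price, it is binding.
At P = 332: Qd = 414 - 332 = 82 and Qs = 2·332 - 246 = 418.
The quantity actually transacted is the short side, demand: 82.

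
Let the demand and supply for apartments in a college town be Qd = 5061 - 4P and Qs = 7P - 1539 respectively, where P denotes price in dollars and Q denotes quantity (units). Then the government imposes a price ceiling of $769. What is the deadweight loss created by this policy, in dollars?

In a free market, 5061 - 4P = 7P - 1539 gives the equilibrium P* = 600, Q* = 2661.
The ceiling of 769 is above the equilibrium price 600, so it is not binding; the market clears at P* = 600, Q* = 2661.
Since the control does not bind, no trades are prevented and deadweight loss is zero.

0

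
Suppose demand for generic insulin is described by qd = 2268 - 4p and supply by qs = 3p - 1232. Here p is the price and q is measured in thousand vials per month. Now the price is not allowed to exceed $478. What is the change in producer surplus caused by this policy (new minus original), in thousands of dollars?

Without the control the market clears where 2268 - 4p = 3p - 1232, i.e. p* = 500 and q* = 268.
Since 478 < 500, the ceiling is binding.
At p = 478: qd = 2268 - 4·478 = 356 and qs = 3·478 - 1232 = 202.
Producer surplus without the control is ½ · (500 - 1232/3) · 268 = 35912/3.
With the ceiling, producers sell 202 units at 478, so PS = ½ · (478 - 1232/3) · 202 = 20402/3.
Change in producer surplus = 20402/3 - 35912/3 = -5170.

-5170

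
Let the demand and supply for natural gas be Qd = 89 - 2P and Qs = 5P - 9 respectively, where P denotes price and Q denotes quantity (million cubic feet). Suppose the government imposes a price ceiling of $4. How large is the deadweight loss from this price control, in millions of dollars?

Setting quantity demanded equal to quantity supplied, 89 - 2P = 5P - 9, gives P* = 14 and Q* = 61.
Since 4 < 14, the ceiling is binding.
At P = 4: Qd = 89 - 2·4 = 81 and Qs = 5·4 - 9 = 11.
Quantity traded falls to 11. At Q = 11 the demand price is (89 - 11)/2 = 39 and the supply price is (9 + 11)/5 = 4.
Deadweight loss = ½ · (39 - 4) · (61 - 11) = ½ · 35 · 50 = 875.

875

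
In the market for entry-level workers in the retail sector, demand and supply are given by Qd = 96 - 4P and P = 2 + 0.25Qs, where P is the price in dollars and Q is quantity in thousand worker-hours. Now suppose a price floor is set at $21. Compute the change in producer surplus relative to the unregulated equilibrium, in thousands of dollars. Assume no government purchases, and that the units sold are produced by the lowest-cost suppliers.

-32

Rearranging supply gives Qs = 4P - 8. Equilibrium: 96 - 4P = 4P - 8, so 104 = 8P and P* = 13, Q* = 44.
Since 21 > 13, the floor is binding.
At P = 21: Qd = 96 - 4·21 = 12 and Qs = 4·21 - 8 = 76.
Producer surplus without the control is ½ · (13 - 2) · 44 = 242.
With the floor, 12 units are sold at 21. The supply price at Q = 12 is 5, so PS = ½ · [(21 - 2) + (21 - 5)] · 12 = 210.
Change in producer surplus = 210 - 242 = -32.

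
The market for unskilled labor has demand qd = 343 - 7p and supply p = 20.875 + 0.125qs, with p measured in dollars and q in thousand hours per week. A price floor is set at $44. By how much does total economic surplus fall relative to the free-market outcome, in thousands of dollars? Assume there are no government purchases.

Rearranging supply gives qs = 8p - 167. Equilibrium: 343 - 7p = 8p - 167, so 510 = 15p and p* = 34, q* = 105.
Because the floor (44) lies above the market-clearing price, it is binding.
At p = 44: qd = 343 - 7·44 = 35 and qs = 8·44 - 167 = 185.
Quantity traded falls to 35. At q = 35 the demand price is (343 - 35)/7 = 44 and the supply price is (167 + 35)/8 = 25.25.
Deadweight loss = ½ · (44 - 25.25) · (105 - 35) = ½ · 18.75 · 70 = 656.25.

656.25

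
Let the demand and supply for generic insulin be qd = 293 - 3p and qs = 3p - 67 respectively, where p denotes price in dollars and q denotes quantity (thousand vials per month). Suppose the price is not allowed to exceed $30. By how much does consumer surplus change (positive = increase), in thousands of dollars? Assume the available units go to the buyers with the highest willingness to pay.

Equilibrium: 293 - 3p = 3p - 67, so 360 = 6p and p* = 60, q* = 113.
Since 30 < 60, the ceiling is binding.
At p = 30: qd = 293 - 3·30 = 203 and qs = 3·30 - 67 = 23.
Consumer surplus without the control is ½ · (293/3 - 60) · 113 = 12769/6.
With the ceiling, 23 units are sold at 30 (assume they go to the highest-value buyers). The demand price at q = 23 is 90, so CS = ½ · [(293/3 - 30) + (90 - 30)] · 23 = 8809/6.
Change in consumer surplus = 8809/6 - 12769/6 = -660.

-660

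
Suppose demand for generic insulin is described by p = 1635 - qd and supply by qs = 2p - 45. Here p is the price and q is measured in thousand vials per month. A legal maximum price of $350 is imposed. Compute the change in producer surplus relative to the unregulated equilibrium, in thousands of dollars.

-181650

Rearranging demand gives qd = 1635 - p. Without the control the market clears where 1635 - p = 2p - 45, i.e. p* = 560 and q* = 1075.
Since 350 < 560, the ceiling is binding.
At p = 350: qd = 1635 - 350 = 1285 and qs = 2·350 - 45 = 655.
Producer surplus without the control is ½ · (560 - 22.5) · 1075 = 288906.25.
With the ceiling, producers sell 655 units at 350, so PS = ½ · (350 - 22.5) · 655 = 107256.25.
Change in producer surplus = 107256.25 - 288906.25 = -181650.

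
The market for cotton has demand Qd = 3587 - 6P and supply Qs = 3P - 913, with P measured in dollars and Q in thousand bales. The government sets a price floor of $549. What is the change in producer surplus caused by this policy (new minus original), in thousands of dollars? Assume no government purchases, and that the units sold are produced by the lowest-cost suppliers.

-49

In a free market, 3587 - 6P = 3P - 913 gives the equilibrium P* = 500, Q* = 587.
The floor of 549 is above the equilibrium price 500, so it binds.
At P = 549: Qd = 3587 - 6·549 = 293 and Qs = 3·549 - 913 = 734.
Producer surplus without the control is ½ · (500 - 913/3) · 587 = 344569/6.
With the floor, 293 units are sold at 549. The supply price at Q = 293 is 402, so PS = ½ · [(549 - 913/3) + (549 - 402)] · 293 = 344275/6.
Change in producer surplus = 344275/6 - 344569/6 = -49.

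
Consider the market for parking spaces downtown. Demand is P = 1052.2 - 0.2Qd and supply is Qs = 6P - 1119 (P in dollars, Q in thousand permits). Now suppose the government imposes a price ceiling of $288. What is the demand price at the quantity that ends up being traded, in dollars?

Rearranging demand gives Qd = 5261 - 5P. Setting quantity demanded equal to quantity supplied, 5261 - 5P = 6P - 1119, gives P* = 580 and Q* = 2361.
The ceiling of 288 is below the equilibrium price 580, so it binds.
At P = 288: Qd = 5261 - 5·288 = 3821 and Qs = 6·288 - 1119 = 609.
Only 609 units reach the market. On the demand curve, the marginal buyer's willingness to pay at Q = 609 is (5261 - 609)/5 = 930.4.

930.4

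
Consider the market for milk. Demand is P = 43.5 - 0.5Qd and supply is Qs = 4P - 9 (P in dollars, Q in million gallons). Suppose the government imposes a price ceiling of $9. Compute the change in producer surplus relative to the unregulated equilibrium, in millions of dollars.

-287

Rearranging demand gives Qd = 87 - 2P. Without the control the market clears where 87 - 2P = 4P - 9, i.e. P* = 16 and Q* = 55.
The ceiling of 9 is below the equilibrium price 16, so it binds.
At P = 9: Qd = 87 - 2·9 = 69 and Qs = 4·9 - 9 = 27.
Producer surplus without the control is ½ · (16 - 2.25) · 55 = 378.125.
With the ceiling, producers sell 27 units at 9, so PS = ½ · (9 - 2.25) · 27 = 91.125.
Change in producer surplus = 91.125 - 378.125 = -287.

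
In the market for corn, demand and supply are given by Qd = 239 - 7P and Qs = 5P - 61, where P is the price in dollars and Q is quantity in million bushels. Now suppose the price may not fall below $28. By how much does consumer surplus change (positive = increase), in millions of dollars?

-160.5

Without the control the market clears where 239 - 7P = 5P - 61, i.e. P* = 25 and Q* = 64.
The floor of 28 is above the equilibrium price 25, so it binds.
At P = 28: Qd = 239 - 7·28 = 43 and Qs = 5·28 - 61 = 79.
Consumer surplus without the control is ½ · (239/7 - 25) · 64 = 2048/7.
With the floor, consumers buy 43 units at 28, so CS = ½ · (239/7 - 28) · 43 = 1849/14.
Change in consumer surplus = 1849/14 - 2048/7 = -160.5.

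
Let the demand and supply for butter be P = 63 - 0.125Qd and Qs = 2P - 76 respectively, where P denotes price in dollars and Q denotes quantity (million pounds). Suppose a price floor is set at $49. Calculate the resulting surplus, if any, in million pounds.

Rearranging demand gives Qd = 504 - 8P. Setting quantity demanded equal to quantity supplied, 504 - 8P = 2P - 76, gives P* = 58 and Q* = 40.
The floor of 49 is below the equilibrium price 58, so it is not binding; the market clears at P* = 58, Q* = 40.
Since the control does not bind, there is no surplus.

0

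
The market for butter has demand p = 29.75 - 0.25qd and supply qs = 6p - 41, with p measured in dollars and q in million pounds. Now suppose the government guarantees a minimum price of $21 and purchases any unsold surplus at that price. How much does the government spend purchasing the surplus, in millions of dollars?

Rearranging demand gives qd = 119 - 4p. In a free market, 119 - 4p = 6p - 41 gives the equilibrium p* = 16, q* = 55.
Since 21 > 16, the floor is binding.
At p = 21: qd = 119 - 4·21 = 35 and qs = 6·21 - 41 = 85.
Surplus = qs - qd = 50.
Government expenditure = surplus × support price = 50 × 21 = 1050.

1050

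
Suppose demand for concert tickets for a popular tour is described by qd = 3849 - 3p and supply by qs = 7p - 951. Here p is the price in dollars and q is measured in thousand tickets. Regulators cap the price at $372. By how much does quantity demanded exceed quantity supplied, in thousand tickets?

1080

Equilibrium: 3849 - 3p = 7p - 951, so 4800 = 10p and p* = 480, q* = 2409.
Since 372 < 480, the ceiling is binding.
At p = 372: qd = 3849 - 3·372 = 2733 and qs = 7·372 - 951 = 1653.
Shortage = qd - qs = 2733 - 1653 = 1080.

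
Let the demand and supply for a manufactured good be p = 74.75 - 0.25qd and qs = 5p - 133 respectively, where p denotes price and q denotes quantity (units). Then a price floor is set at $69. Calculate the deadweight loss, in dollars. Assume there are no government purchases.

1587.6

Rearranging demand gives qd = 299 - 4p. Without the control the market clears where 299 - 4p = 5p - 133, i.e. p* = 48 and q* = 107.
Since 69 > 48, the floor is binding.
At p = 69: qd = 299 - 4·69 = 23 and qs = 5·69 - 133 = 212.
Quantity traded falls to 23. At q = 23 the demand price is (299 - 23)/4 = 69 and the supply price is (133 + 23)/5 = 31.2.
Deadweight loss = ½ · (69 - 31.2) · (107 - 23) = ½ · 37.8 · 84 = 1587.6.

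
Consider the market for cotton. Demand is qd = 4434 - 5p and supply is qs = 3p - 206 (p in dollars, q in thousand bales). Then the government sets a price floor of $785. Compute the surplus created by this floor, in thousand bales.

1640

Without the control the market clears where 4434 - 5p = 3p - 206, i.e. p* = 580 and q* = 1534.
Because the floor (785) lies above the market-clearing price, it is binding.
At p = 785: qd = 4434 - 5·785 = 509 and qs = 3·785 - 206 = 2149.
Surplus = qs - qd = 2149 - 509 = 1640.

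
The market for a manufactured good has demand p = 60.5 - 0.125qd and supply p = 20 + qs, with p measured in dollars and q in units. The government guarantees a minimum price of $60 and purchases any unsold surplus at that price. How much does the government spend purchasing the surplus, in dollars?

Rearranging demand gives qd = 484 - 8p; rearranging supply gives qs = p - 20. Setting quantity demanded equal to quantity supplied, 484 - 8p = p - 20, gives p* = 56 and q* = 36.
Since 60 > 56, the floor is binding.
At p = 60: qd = 484 - 8·60 = 4 and qs = 60 - 20 = 40.
Surplus = qs - qd = 36.
Government expenditure = surplus × support price = 36 × 60 = 2160.

2160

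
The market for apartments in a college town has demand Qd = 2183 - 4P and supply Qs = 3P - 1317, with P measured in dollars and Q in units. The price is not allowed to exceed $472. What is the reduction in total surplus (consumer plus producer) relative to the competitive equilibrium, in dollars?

2058

Setting quantity demanded equal to quantity supplied, 2183 - 4P = 3P - 1317, gives P* = 500 and Q* = 183.
Since 472 < 500, the ceiling is binding.
At P = 472: Qd = 2183 - 4·472 = 295 and Qs = 3·472 - 1317 = 99.
Quantity traded falls to 99. At Q = 99 the demand price is (2183 - 99)/4 = 521 and the supply price is (1317 + 99)/3 = 472.
Deadweight loss = ½ · (521 - 472) · (183 - 99) = ½ · 49 · 84 = 2058.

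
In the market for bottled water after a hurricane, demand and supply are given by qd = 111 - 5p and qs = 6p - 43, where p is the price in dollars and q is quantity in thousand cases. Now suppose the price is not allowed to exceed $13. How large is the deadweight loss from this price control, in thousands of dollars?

6.6

In a free market, 111 - 5p = 6p - 43 gives the equilibrium p* = 14, q* = 41.
The ceiling of 13 is below the equilibrium price 14, so it binds.
At p = 13: qd = 111 - 5·13 = 46 and qs = 6·13 - 43 = 35.
Quantity traded falls to 35. At q = 35 the demand price is (111 - 35)/5 = 15.2 and the supply price is (43 + 35)/6 = 13.
Deadweight loss = ½ · (15.2 - 13) · (41 - 35) = ½ · 2.2 · 6 = 6.6.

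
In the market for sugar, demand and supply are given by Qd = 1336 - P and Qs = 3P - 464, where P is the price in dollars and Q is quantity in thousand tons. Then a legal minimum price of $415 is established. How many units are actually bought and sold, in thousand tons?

In a free market, 1336 - P = 3P - 464 gives the equilibrium P* = 450, Q* = 886.
The floor of 415 is below the equilibrium price 450, so it is not binding; the market clears at P* = 450, Q* = 886.

886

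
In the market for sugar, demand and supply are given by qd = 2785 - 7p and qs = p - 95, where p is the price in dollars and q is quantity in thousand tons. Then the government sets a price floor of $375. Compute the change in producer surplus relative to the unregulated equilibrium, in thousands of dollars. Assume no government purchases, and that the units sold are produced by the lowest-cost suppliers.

In a free market, 2785 - 7p = p - 95 gives the equilibrium p* = 360, q* = 265.
Since 375 > 360, the floor is binding.
At p = 375: qd = 2785 - 7·375 = 160 and qs = 375 - 95 = 280.
Producer surplus without the control is ½ · (360 - 95) · 265 = 35112.5.
With the floor, 160 units are sold at 375. The supply price at q = 160 is 255, so PS = ½ · [(375 - 95) + (375 - 255)] · 160 = 32000.
Change in producer surplus = 32000 - 35112.5 = -3112.5.

-3112.5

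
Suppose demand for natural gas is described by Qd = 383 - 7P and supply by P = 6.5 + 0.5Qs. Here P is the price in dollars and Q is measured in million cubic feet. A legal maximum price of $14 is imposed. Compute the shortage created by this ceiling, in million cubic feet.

270

Rearranging supply gives Qs = 2P - 13. Without the control the market clears where 383 - 7P = 2P - 13, i.e. P* = 44 and Q* = 75.
The ceiling of 14 is below the equilibrium price 44, so it binds.
At P = 14: Qd = 383 - 7·14 = 285 and Qs = 2·14 - 13 = 15.
Shortage = Qd - Qs = 285 - 15 = 270.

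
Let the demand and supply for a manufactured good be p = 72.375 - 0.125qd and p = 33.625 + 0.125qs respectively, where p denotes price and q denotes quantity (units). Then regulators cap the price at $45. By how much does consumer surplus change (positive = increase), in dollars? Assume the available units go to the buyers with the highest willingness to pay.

Rearranging demand gives qd = 579 - 8p; rearranging supply gives qs = 8p - 269. Setting quantity demanded equal to quantity supplied, 579 - 8p = 8p - 269, gives p* = 53 and q* = 155.
Since 45 < 53, the ceiling is binding.
At p = 45: qd = 579 - 8·45 = 219 and qs = 8·45 - 269 = 91.
Consumer surplus without the control is ½ · (72.375 - 53) · 155 = 1501.5625.
With the ceiling, 91 units are sold at 45 (assume they go to the highest-value buyers). The demand price at q = 91 is 61, so CS = ½ · [(72.375 - 45) + (61 - 45)] · 91 = 1973.5625.
Change in consumer surplus = 1973.5625 - 1501.5625 = 472.

472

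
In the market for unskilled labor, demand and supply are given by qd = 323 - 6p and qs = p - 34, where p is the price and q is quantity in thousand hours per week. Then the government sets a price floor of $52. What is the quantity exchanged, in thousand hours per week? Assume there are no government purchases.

In a free market, 323 - 6p = p - 34 gives the equilibrium p* = 51, q* = 17.
Since 52 > 51, the floor is binding.
At p = 52: qd = 323 - 6·52 = 11 and qs = 52 - 34 = 18.
The quantity actually transacted is the short side, demand: 11.

11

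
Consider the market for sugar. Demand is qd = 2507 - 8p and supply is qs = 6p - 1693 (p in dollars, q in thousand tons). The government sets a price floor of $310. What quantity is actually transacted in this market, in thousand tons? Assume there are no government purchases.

In a free market, 2507 - 8p = 6p - 1693 gives the equilibrium p* = 300, q* = 107.
Since 310 > 300, the floor is binding.
At p = 310: qd = 2507 - 8·310 = 27 and qs = 6·310 - 1693 = 167.
The quantity actually transacted is the short side, demand: 27.

27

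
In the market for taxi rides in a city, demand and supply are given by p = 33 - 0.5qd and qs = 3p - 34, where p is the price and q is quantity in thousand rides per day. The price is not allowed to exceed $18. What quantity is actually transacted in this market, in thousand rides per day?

Rearranging demand gives qd = 66 - 2p. Without the control the market clears where 66 - 2p = 3p - 34, i.e. p* = 20 and q* = 26.
Since 18 < 20, the ceiling is binding.
At p = 18: qd = 66 - 2·18 = 30 and qs = 3·18 - 34 = 20.
The quantity actually transacted is the short side, supply: 20.

20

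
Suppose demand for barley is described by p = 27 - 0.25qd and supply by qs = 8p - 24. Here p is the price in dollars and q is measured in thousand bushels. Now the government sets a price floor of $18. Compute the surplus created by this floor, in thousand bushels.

84

Rearranging demand gives qd = 108 - 4p. In a free market, 108 - 4p = 8p - 24 gives the equilibrium p* = 11, q* = 64.
The floor of 18 is above the equilibrium price 11, so it binds.
At p = 18: qd = 108 - 4·18 = 36 and qs = 8·18 - 24 = 120.
Surplus = qs - qd = 120 - 36 = 84.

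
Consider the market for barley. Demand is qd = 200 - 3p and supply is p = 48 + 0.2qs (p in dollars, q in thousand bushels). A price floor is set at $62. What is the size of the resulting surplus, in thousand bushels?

56

Rearranging supply gives qs = 5p - 240. In a free market, 200 - 3p = 5p - 240 gives the equilibrium p* = 55, q* = 35.
The floor of 62 is above the equilibrium price 55, so it binds.
At p = 62: qd = 200 - 3·62 = 14 and qs = 5·62 - 240 = 70.
Surplus = qs - qd = 70 - 14 = 56.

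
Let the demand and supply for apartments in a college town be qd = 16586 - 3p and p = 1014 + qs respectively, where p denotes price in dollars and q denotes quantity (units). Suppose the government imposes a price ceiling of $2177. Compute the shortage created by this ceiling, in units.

8892

Rearranging supply gives qs = p - 1014. Equilibrium: 16586 - 3p = p - 1014, so 17600 = 4p and p* = 4400, q* = 3386.
Because the ceiling (2177) lies below the market-clearing price, it is binding.
At p = 2177: qd = 16586 - 3·2177 = 10055 and qs = 2177 - 1014 = 1163.
Shortage = qd - qs = 10055 - 1163 = 8892.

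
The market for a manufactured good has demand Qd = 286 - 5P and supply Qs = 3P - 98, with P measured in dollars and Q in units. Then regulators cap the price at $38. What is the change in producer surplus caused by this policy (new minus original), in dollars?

-310

Equilibrium: 286 - 5P = 3P - 98, so 384 = 8P and P* = 48, Q* = 46.
Because the ceiling (38) lies below the market-clearing price, it is binding.
At P = 38: Qd = 286 - 5·38 = 96 and Qs = 3·38 - 98 = 16.
Producer surplus without the control is ½ · (48 - 98/3) · 46 = 1058/3.
With the ceiling, producers sell 16 units at 38, so PS = ½ · (38 - 98/3) · 16 = 128/3.
Change in producer surplus = 128/3 - 1058/3 = -310.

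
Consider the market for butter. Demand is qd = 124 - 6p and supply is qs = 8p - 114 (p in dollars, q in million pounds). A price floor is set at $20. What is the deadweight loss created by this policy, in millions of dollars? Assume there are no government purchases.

In a free market, 124 - 6p = 8p - 114 gives the equilibrium p* = 17, q* = 22.
Since 20 > 17, the floor is binding.
At p = 20: qd = 124 - 6·20 = 4 and qs = 8·20 - 114 = 46.
Quantity traded falls to 4. At q = 4 the demand price is (124 - 4)/6 = 20 and the supply price is (114 + 4)/8 = 14.75.
Deadweight loss = ½ · (20 - 14.75) · (22 - 4) = ½ · 5.25 · 18 = 47.25.

47.25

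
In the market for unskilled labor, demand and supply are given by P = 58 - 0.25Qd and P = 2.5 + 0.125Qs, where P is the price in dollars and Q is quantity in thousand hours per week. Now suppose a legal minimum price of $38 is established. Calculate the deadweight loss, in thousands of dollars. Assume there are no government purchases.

Rearranging demand gives Qd = 232 - 4P; rearranging supply gives Qs = 8P - 20. Setting quantity demanded equal to quantity supplied, 232 - 4P = 8P - 20, gives P* = 21 and Q* = 148.
Because the floor (38) lies above the market-clearing price, it is binding.
At P = 38: Qd = 232 - 4·38 = 80 and Qs = 8·38 - 20 = 284.
Quantity traded falls to 80. At Q = 80 the demand price is (232 - 80)/4 = 38 and the supply price is (20 + 80)/8 = 12.5.
Deadweight loss = ½ · (38 - 12.5) · (148 - 80) = ½ · 25.5 · 68 = 867.

867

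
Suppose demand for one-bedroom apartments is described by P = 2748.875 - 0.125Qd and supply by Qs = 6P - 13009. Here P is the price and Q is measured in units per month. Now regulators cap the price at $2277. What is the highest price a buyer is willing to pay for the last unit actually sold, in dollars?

2667.25

Rearranging demand gives Qd = 21991 - 8P. In a free market, 21991 - 8P = 6P - 13009 gives the equilibrium P* = 2500, Q* = 1991.
Because the ceiling (2277) lies below the market-clearing price, it is binding.
At P = 2277: Qd = 21991 - 8·2277 = 3775 and Qs = 6·2277 - 13009 = 653.
Only 653 units reach the market. On the demand curve, the marginal buyer's willingness to pay at Q = 653 is (21991 - 653)/8 = 2667.25.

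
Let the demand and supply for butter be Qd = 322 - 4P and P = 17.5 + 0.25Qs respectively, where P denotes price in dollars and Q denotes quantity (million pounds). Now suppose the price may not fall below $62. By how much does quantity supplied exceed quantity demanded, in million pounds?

104

Rearranging supply gives Qs = 4P - 70. In a free market, 322 - 4P = 4P - 70 gives the equilibrium P* = 49, Q* = 126.
Since 62 > 49, the floor is binding.
At P = 62: Qd = 322 - 4·62 = 74 and Qs = 4·62 - 70 = 178.
Surplus = Qs - Qd = 178 - 74 = 104.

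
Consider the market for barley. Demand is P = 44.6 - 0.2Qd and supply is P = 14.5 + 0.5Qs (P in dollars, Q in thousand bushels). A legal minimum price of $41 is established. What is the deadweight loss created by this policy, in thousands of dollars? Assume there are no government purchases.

218.75

Rearranging demand gives Qd = 223 - 5P; rearranging supply gives Qs = 2P - 29. Setting quantity demanded equal to quantity supplied, 223 - 5P = 2P - 29, gives P* = 36 and Q* = 43.
The floor of 41 is above the equilibrium price 36, so it binds.
At P = 41: Qd = 223 - 5·41 = 18 and Qs = 2·41 - 29 = 53.
Quantity traded falls to 18. At Q = 18 the demand price is (223 - 18)/5 = 41 and the supply price is (29 + 18)/2 = 23.5.
Deadweight loss = ½ · (41 - 23.5) · (43 - 18) = ½ · 17.5 · 25 = 218.75.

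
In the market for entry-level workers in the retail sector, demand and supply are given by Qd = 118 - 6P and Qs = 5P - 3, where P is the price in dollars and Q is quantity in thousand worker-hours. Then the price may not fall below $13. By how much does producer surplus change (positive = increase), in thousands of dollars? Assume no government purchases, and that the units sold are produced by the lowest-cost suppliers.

Setting quantity demanded equal to quantity supplied, 118 - 6P = 5P - 3, gives P* = 11 and Q* = 52.
Because the floor (13) lies above the market-clearing price, it is binding.
At P = 13: Qd = 118 - 6·13 = 40 and Qs = 5·13 - 3 = 62.
Producer surplus without the control is ½ · (11 - 0.6) · 52 = 270.4.
With the floor, 40 units are sold at 13. The supply price at Q = 40 is 8.6, so PS = ½ · [(13 - 0.6) + (13 - 8.6)] · 40 = 336.
Change in producer surplus = 336 - 270.4 = 65.6.

65.6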